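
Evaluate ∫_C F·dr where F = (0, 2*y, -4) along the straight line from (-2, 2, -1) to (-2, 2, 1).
-8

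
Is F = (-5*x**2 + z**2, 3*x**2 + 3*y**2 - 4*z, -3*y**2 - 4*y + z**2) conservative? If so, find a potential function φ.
No, ∇×F = (-6*y, 2*z, 6*x) ≠ 0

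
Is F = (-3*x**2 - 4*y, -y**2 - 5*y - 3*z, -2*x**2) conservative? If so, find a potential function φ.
No, ∇×F = (3, 4*x, 4) ≠ 0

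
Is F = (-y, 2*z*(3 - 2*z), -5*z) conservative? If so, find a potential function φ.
No, ∇×F = (8*z - 6, 0, 1) ≠ 0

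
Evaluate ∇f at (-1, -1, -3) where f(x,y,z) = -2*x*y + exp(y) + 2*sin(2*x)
(4*cos(2) + 2, exp(-1) + 2, 0)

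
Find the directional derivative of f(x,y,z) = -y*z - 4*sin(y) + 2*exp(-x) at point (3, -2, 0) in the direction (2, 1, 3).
sqrt(14)*(-2 + (3 - 2*cos(2))*exp(3))*exp(-3)/7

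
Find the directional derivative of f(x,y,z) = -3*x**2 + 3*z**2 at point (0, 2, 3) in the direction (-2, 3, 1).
9*sqrt(14)/7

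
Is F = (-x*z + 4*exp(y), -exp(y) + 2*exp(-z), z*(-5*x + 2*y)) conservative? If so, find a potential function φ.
No, ∇×F = (2*z + 2*exp(-z), -x + 5*z, -4*exp(y)) ≠ 0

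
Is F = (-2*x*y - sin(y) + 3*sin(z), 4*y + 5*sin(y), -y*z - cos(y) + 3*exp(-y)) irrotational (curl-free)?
No, ∇×F = (-z + sin(y) - 3*exp(-y), 3*cos(z), 2*x + cos(y))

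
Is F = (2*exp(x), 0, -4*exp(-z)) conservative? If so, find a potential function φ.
Yes, F is conservative. φ = 2*exp(x) + 4*exp(-z)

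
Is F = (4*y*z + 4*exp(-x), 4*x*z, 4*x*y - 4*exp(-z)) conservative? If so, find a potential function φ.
Yes, F is conservative. φ = 4*x*y*z + 4*exp(-z) - 4*exp(-x)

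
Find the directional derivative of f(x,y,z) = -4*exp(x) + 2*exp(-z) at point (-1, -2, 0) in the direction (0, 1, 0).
0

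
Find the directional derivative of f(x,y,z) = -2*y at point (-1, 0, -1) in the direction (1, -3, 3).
6*sqrt(19)/19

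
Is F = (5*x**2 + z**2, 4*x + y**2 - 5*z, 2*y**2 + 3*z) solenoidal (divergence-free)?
No, ∇·F = 10*x + 2*y + 3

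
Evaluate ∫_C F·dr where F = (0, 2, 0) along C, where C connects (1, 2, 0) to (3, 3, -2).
2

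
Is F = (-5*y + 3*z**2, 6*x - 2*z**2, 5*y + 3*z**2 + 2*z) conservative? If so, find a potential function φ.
No, ∇×F = (4*z + 5, 6*z, 11) ≠ 0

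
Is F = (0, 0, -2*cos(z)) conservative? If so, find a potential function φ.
Yes, F is conservative. φ = -2*sin(z)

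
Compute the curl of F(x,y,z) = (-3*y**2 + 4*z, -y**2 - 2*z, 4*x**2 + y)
(3, 4 - 8*x, 6*y)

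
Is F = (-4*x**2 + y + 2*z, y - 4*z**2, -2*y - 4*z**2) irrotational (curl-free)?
No, ∇×F = (8*z - 2, 2, -1)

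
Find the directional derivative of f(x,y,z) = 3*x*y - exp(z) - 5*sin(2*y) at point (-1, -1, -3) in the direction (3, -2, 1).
sqrt(14)*((20*cos(2) - 3)*exp(3) - 1)*exp(-3)/14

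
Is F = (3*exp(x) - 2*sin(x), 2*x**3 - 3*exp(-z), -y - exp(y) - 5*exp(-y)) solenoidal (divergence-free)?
No, ∇·F = 3*exp(x) - 2*cos(x)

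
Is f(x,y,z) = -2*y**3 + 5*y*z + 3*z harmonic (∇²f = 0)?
No, ∇²f = -12*y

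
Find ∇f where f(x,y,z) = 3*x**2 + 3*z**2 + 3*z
(6*x, 0, 6*z + 3)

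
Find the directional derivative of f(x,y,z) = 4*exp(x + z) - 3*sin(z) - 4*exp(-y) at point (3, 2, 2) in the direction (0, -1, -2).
2*sqrt(5)*(-4*exp(7) + 3*exp(2)*cos(2) - 2)*exp(-2)/5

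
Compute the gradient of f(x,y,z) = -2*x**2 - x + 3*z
(-4*x - 1, 0, 3)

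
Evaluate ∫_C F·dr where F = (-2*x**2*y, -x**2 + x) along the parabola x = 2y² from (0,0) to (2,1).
-494/105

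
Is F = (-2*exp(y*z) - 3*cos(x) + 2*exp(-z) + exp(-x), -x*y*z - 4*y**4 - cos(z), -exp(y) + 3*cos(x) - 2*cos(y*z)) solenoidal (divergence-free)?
No, ∇·F = -x*z - 16*y**3 + 2*y*sin(y*z) + 3*sin(x) - exp(-x)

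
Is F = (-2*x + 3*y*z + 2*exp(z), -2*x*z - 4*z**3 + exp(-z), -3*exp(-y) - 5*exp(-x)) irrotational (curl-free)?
No, ∇×F = (2*x + 12*z**2 + exp(-z) + 3*exp(-y), 3*y + 2*exp(z) - 5*exp(-x), -5*z)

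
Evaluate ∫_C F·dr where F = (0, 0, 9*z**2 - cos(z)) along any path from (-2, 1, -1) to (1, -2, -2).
-21 - sin(1) + sin(2)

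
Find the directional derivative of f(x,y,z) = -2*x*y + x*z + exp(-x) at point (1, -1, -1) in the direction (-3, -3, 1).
sqrt(19)*(3 + 4*E)*exp(-1)/19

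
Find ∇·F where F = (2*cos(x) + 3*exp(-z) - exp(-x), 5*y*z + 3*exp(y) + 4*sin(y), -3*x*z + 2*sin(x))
-3*x + 5*z + 3*exp(y) - 2*sin(x) + 4*cos(y) + exp(-x)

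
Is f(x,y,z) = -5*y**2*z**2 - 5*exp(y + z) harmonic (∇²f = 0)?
No, ∇²f = -10*y**2 - 10*z**2 - 10*exp(y + z)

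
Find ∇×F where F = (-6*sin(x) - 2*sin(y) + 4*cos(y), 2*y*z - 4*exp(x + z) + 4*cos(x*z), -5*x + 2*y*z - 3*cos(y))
(4*x*sin(x*z) - 2*y + 2*z + 4*exp(x + z) + 3*sin(y), 5, -4*z*sin(x*z) - 4*exp(x + z) + 4*sin(y) + 2*cos(y))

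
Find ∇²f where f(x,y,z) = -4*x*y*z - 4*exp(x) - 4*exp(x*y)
-4*x**2*exp(x*y) - 4*y**2*exp(x*y) - 4*exp(x)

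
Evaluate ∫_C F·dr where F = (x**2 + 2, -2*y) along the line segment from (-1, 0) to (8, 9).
108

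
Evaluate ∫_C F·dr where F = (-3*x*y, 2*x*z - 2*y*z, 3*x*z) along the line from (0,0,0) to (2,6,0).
-24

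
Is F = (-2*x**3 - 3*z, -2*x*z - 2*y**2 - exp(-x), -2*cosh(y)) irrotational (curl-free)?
No, ∇×F = (2*x - 2*sinh(y), -3, -2*z + exp(-x))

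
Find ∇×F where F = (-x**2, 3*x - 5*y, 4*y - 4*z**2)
(4, 0, 3)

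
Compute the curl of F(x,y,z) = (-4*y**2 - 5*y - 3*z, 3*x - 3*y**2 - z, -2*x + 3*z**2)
(1, -1, 8*y + 8)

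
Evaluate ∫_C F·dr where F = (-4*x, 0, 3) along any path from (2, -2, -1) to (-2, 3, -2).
-3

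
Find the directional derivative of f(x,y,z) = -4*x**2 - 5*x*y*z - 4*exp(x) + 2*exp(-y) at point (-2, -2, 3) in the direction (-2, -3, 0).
2*sqrt(13)*(-91*exp(2) + 4 + 3*exp(4))*exp(-2)/13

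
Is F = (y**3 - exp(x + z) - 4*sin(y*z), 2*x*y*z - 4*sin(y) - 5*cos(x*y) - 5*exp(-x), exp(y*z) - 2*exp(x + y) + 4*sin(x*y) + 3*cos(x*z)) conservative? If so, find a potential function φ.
No, ∇×F = (-2*x*y + 4*x*cos(x*y) + z*exp(y*z) - 2*exp(x + y), -4*y*cos(x*y) - 4*y*cos(y*z) + 3*z*sin(x*z) + 2*exp(x + y) - exp(x + z), -3*y**2 + 2*y*z + 5*y*sin(x*y) + 4*z*cos(y*z) + 5*exp(-x)) ≠ 0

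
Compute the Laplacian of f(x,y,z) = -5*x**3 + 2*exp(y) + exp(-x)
-30*x + 2*exp(y) + exp(-x)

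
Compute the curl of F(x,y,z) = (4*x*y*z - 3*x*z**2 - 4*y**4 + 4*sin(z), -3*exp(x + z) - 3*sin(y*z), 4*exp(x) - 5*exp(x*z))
(3*y*cos(y*z) + 3*exp(x + z), 4*x*y - 6*x*z + 5*z*exp(x*z) - 4*exp(x) + 4*cos(z), -4*x*z + 16*y**3 - 3*exp(x + z))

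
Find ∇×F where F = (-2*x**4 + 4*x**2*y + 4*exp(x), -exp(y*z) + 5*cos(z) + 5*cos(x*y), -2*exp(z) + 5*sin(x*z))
(y*exp(y*z) + 5*sin(z), -5*z*cos(x*z), -4*x**2 - 5*y*sin(x*y))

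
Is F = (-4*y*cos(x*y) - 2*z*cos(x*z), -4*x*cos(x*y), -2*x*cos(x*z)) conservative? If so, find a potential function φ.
Yes, F is conservative. φ = -4*sin(x*y) - 2*sin(x*z)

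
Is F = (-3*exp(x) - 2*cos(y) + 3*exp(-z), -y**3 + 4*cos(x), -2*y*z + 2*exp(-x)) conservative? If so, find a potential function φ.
No, ∇×F = (-2*z, -3*exp(-z) + 2*exp(-x), -4*sin(x) - 2*sin(y)) ≠ 0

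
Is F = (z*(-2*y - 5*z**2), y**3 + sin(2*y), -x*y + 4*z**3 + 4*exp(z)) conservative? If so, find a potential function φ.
No, ∇×F = (-x, -y - 15*z**2, 2*z) ≠ 0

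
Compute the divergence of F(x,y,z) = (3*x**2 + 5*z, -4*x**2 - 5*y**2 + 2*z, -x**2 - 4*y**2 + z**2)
6*x - 10*y + 2*z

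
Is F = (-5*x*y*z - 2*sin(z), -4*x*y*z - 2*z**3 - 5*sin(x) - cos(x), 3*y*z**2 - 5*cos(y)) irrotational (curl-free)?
No, ∇×F = (4*x*y + 9*z**2 + 5*sin(y), -5*x*y - 2*cos(z), 5*x*z - 4*y*z + sin(x) - 5*cos(x))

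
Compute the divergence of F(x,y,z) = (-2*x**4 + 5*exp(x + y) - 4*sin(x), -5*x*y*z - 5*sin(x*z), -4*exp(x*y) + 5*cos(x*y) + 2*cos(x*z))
-8*x**3 - 5*x*z - 2*x*sin(x*z) + 5*exp(x + y) - 4*cos(x)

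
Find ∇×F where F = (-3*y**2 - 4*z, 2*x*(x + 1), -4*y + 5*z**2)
(-4, -4, 4*x + 6*y + 2)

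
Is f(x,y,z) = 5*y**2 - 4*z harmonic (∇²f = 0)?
No, ∇²f = 10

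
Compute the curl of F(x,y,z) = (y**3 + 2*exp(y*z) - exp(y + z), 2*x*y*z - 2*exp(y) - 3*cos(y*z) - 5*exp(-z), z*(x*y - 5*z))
(-2*x*y + x*z - 3*y*sin(y*z) - 5*exp(-z), -y*z + 2*y*exp(y*z) - exp(y + z), -3*y**2 + 2*y*z - 2*z*exp(y*z) + exp(y + z))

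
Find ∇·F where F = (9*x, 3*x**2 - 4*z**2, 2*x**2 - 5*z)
4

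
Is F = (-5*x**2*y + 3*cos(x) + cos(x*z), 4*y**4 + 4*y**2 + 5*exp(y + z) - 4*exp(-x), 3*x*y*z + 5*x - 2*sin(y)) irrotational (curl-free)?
No, ∇×F = (3*x*z - 5*exp(y + z) - 2*cos(y), -x*sin(x*z) - 3*y*z - 5, 5*x**2 + 4*exp(-x))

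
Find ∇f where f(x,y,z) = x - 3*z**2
(1, 0, -6*z)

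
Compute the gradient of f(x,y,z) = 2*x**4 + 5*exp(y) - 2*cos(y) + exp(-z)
(8*x**3, 5*exp(y) + 2*sin(y), -exp(-z))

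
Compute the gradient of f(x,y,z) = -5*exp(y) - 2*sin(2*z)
(0, -5*exp(y), -4*cos(2*z))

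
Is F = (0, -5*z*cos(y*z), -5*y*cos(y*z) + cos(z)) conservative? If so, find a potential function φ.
Yes, F is conservative. φ = sin(z) - 5*sin(y*z)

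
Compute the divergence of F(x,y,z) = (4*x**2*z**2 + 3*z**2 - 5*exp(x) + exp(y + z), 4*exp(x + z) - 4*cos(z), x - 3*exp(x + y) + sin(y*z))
8*x*z**2 + y*cos(y*z) - 5*exp(x)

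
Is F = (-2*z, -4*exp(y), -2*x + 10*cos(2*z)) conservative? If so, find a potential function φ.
Yes, F is conservative. φ = -2*x*z - 4*exp(y) + 5*sin(2*z)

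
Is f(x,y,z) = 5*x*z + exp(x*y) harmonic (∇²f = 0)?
No, ∇²f = (x**2 + y**2)*exp(x*y)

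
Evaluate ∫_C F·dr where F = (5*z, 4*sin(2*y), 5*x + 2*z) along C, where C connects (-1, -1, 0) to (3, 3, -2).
-26 - 2*cos(6) + 2*cos(2)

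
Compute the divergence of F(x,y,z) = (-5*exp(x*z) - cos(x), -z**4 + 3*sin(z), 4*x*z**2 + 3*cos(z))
8*x*z - 5*z*exp(x*z) + sin(x) - 3*sin(z)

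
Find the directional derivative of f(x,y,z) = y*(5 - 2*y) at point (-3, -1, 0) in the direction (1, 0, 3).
0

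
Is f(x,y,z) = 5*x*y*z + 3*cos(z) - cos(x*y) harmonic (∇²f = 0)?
No, ∇²f = x**2*cos(x*y) + y**2*cos(x*y) - 3*cos(z)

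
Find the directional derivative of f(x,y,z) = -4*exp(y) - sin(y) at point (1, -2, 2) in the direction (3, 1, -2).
-sqrt(14)*(exp(2)*cos(2) + 4)*exp(-2)/14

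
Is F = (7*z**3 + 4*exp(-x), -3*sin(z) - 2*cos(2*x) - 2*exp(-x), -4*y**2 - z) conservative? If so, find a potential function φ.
No, ∇×F = (-8*y + 3*cos(z), 21*z**2, 4*sin(2*x) + 2*exp(-x)) ≠ 0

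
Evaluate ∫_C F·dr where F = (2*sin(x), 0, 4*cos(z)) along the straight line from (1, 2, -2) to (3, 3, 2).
2*cos(1) - 2*cos(3) + 8*sin(2)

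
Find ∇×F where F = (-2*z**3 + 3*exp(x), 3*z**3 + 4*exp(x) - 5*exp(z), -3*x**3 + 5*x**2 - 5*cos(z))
(-9*z**2 + 5*exp(z), 9*x**2 - 10*x - 6*z**2, 4*exp(x))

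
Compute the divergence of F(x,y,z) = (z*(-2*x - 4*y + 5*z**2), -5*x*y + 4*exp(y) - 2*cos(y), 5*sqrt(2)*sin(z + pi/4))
-5*x - 2*z + 4*exp(y) + 2*sin(y) + 5*sqrt(2)*cos(z + pi/4)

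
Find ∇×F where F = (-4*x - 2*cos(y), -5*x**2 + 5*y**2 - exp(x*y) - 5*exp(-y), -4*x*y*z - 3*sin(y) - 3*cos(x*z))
(-4*x*z - 3*cos(y), z*(4*y - 3*sin(x*z)), -10*x - y*exp(x*y) - 2*sin(y))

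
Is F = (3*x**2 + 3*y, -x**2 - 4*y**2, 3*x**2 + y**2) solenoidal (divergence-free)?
No, ∇·F = 6*x - 8*y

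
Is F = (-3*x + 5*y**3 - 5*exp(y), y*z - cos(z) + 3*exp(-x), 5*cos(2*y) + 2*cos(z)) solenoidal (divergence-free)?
No, ∇·F = z - 2*sin(z) - 3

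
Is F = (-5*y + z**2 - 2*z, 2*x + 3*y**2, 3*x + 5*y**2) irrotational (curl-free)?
No, ∇×F = (10*y, 2*z - 5, 7)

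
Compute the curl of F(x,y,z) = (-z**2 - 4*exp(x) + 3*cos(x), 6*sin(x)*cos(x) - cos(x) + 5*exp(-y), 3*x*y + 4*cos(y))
(3*x - 4*sin(y), -3*y - 2*z, sin(x) + 6*cos(2*x))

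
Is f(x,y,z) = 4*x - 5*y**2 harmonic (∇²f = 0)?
No, ∇²f = -10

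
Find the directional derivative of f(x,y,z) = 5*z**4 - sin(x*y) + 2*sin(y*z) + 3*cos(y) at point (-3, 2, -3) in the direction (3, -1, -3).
3*sqrt(19)*(-5*cos(6) + sin(2) + 540)/19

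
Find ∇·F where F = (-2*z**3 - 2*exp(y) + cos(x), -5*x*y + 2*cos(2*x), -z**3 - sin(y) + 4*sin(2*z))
-5*x - 3*z**2 - sin(x) + 8*cos(2*z)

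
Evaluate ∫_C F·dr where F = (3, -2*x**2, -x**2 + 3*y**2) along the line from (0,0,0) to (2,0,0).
6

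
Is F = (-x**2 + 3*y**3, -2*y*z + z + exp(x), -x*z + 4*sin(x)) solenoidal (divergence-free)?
No, ∇·F = -3*x - 2*z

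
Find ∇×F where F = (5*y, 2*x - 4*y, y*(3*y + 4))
(6*y + 4, 0, -3)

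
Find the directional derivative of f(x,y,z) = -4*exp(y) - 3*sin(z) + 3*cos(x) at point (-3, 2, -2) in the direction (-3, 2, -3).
sqrt(22)*(-8*exp(2) + 9*cos(2) - 9*sin(3))/22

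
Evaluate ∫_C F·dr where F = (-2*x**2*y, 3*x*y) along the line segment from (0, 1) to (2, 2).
-13/3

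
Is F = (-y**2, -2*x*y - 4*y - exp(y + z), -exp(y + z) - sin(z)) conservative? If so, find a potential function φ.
Yes, F is conservative. φ = -x*y**2 - 2*y**2 - exp(y + z) + cos(z)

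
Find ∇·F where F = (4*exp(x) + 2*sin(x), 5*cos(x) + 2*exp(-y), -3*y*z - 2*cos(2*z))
-3*y + 4*exp(x) + 4*sin(2*z) + 2*cos(x) - 2*exp(-y)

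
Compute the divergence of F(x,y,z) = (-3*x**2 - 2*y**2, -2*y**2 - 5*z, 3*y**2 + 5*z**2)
-6*x - 4*y + 10*z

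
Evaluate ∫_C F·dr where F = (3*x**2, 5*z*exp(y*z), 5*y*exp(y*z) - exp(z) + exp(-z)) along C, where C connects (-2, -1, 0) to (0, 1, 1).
-exp(-1) + 5 + 4*E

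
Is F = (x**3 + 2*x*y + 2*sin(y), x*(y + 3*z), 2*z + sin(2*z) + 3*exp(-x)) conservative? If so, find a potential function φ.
No, ∇×F = (-3*x, 3*exp(-x), -2*x + y + 3*z - 2*cos(y)) ≠ 0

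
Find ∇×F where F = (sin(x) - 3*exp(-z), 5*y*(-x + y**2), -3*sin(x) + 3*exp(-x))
(0, 3*cos(x) + 3*exp(-z) + 3*exp(-x), -5*y)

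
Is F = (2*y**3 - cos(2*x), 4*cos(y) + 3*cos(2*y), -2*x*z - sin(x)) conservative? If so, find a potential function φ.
No, ∇×F = (0, 2*z + cos(x), -6*y**2) ≠ 0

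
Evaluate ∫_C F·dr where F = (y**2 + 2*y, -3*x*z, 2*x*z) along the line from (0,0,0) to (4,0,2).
32/3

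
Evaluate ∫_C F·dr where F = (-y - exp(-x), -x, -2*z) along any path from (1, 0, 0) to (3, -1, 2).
(-exp(3) - exp(2) + 1)*exp(-3)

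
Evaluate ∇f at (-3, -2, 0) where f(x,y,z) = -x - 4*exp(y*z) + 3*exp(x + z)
(-1 + 3*exp(-3), 0, 3*exp(-3) + 8)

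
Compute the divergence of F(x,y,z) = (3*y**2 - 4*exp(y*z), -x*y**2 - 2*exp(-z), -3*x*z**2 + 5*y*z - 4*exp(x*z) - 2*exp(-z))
-2*x*y - 6*x*z - 4*x*exp(x*z) + 5*y + 2*exp(-z)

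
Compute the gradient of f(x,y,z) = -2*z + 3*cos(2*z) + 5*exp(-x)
(-5*exp(-x), 0, -6*sin(2*z) - 2)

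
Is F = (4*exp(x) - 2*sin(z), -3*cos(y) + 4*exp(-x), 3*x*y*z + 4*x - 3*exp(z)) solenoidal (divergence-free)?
No, ∇·F = 3*x*y + 4*exp(x) - 3*exp(z) + 3*sin(y)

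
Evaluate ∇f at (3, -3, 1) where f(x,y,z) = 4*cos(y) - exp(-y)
(0, 4*sin(3) + exp(3), 0)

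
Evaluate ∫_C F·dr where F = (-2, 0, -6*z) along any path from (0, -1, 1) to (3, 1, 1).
-6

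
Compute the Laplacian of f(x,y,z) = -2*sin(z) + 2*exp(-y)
2*sin(z) + 2*exp(-y)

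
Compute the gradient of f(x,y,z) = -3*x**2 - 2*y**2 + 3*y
(-6*x, 3 - 4*y, 0)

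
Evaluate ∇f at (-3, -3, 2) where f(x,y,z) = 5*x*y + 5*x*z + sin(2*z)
(-5, -15, -15 + 2*cos(4))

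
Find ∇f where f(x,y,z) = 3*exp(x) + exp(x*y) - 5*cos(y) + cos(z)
(y*exp(x*y) + 3*exp(x), x*exp(x*y) + 5*sin(y), -sin(z))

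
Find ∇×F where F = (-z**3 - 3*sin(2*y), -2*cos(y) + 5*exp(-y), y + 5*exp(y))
(5*exp(y) + 1, -3*z**2, 6*cos(2*y))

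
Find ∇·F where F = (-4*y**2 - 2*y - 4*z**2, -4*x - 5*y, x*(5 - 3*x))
-5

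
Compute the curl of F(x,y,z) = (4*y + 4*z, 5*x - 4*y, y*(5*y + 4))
(10*y + 4, 4, 1)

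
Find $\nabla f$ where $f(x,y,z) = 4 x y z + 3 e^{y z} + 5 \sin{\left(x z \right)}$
(z*(4*y + 5*cos(x*z)), z*(4*x + 3*exp(y*z)), 4*x*y + 5*x*cos(x*z) + 3*y*exp(y*z))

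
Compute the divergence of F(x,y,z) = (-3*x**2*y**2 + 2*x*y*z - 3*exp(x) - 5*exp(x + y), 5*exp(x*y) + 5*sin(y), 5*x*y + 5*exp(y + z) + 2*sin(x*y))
-6*x*y**2 + 5*x*exp(x*y) + 2*y*z - 3*exp(x) - 5*exp(x + y) + 5*exp(y + z) + 5*cos(y)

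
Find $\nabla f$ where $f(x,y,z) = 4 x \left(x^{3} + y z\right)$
(16*x**3 + 4*y*z, 4*x*z, 4*x*y)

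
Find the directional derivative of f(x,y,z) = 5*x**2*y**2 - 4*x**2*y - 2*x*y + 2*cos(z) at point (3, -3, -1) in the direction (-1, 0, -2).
-4*sqrt(5)*(sin(1) + 87)/5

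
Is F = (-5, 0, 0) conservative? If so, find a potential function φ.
Yes, F is conservative. φ = -5*x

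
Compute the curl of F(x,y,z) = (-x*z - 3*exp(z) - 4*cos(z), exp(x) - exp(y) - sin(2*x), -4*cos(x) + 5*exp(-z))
(0, -x - 3*exp(z) - 4*sin(x) + 4*sin(z), exp(x) - 2*cos(2*x))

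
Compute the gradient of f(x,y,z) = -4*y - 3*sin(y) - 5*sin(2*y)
(0, 20*sin(y)**2 - 3*cos(y) - 14, 0)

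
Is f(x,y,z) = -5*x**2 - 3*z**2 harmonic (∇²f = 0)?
No, ∇²f = -16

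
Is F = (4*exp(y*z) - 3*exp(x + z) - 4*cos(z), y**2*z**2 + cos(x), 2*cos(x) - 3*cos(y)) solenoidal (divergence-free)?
No, ∇·F = 2*y*z**2 - 3*exp(x + z)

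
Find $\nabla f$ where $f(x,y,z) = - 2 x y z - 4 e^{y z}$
(-2*y*z, 2*z*(-x - 2*exp(y*z)), 2*y*(-x - 2*exp(y*z)))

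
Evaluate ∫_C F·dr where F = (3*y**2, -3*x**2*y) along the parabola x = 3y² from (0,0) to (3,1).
0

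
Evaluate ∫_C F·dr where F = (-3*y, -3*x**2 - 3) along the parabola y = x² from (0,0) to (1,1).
-11/2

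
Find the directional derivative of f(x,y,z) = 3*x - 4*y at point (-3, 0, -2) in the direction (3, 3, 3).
-sqrt(3)/3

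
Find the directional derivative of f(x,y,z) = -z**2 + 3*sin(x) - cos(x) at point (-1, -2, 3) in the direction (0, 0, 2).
-6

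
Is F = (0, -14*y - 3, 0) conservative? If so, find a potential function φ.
Yes, F is conservative. φ = y*(-7*y - 3)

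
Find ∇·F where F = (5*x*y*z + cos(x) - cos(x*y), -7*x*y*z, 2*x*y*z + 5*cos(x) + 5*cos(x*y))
2*x*y - 7*x*z + 5*y*z + y*sin(x*y) - sin(x)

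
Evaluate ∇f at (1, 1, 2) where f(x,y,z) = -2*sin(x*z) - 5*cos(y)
(-4*cos(2), 5*sin(1), -2*cos(2))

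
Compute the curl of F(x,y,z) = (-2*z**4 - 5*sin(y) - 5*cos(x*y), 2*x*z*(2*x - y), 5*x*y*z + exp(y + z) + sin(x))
(5*x*z - 2*x*(2*x - y) + exp(y + z), -5*y*z - 8*z**3 - cos(x), 8*x*z - 5*x*sin(x*y) - 2*y*z + 5*cos(y))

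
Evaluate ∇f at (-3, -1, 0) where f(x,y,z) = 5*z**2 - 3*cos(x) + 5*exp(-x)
(-5*exp(3) - 3*sin(3), 0, 0)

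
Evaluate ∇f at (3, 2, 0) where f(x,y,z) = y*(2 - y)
(0, -2, 0)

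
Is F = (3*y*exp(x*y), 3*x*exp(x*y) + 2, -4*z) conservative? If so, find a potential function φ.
Yes, F is conservative. φ = 2*y - 2*z**2 + 3*exp(x*y)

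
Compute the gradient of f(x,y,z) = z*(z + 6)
(0, 0, 2*z + 6)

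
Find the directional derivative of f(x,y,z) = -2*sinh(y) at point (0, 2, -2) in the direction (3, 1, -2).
-sqrt(14)*cosh(2)/7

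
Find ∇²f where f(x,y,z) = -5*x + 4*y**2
8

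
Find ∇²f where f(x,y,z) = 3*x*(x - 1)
6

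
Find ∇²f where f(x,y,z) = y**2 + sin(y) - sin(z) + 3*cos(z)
-sin(y) + sin(z) - 3*cos(z) + 2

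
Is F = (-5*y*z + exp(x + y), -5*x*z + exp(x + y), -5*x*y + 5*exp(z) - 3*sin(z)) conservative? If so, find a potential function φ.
Yes, F is conservative. φ = -5*x*y*z + 5*exp(z) + exp(x + y) + 3*cos(z)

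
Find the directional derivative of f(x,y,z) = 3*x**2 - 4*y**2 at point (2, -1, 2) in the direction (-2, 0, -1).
-24*sqrt(5)/5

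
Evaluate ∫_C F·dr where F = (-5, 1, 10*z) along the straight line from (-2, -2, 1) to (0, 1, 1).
-7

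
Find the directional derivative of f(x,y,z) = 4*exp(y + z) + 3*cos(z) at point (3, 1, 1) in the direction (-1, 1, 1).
sqrt(3)*(-sin(1) + 8*exp(2)/3)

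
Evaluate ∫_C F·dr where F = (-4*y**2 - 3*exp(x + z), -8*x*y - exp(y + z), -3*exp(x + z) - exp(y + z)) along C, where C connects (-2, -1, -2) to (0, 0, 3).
-4*exp(3) - 8 + exp(-3) + 3*exp(-4)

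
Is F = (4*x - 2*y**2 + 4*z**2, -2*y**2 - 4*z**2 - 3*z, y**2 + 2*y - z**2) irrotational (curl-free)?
No, ∇×F = (2*y + 8*z + 5, 8*z, 4*y)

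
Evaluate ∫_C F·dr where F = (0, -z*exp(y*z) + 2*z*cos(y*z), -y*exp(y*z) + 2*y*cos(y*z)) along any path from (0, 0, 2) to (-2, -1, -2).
-exp(2) + 1 + 2*sin(2)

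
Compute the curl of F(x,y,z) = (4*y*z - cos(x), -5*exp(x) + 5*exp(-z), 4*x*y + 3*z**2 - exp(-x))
(4*x + 5*exp(-z), -exp(-x), -4*z - 5*exp(x))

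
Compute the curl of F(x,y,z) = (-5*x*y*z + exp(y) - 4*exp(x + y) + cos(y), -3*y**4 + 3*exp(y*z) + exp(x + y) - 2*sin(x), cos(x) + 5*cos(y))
(-3*y*exp(y*z) - 5*sin(y), -5*x*y + sin(x), 5*x*z - exp(y) + 5*exp(x + y) + sin(y) - 2*cos(x))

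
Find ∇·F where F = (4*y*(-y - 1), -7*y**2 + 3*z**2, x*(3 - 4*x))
-14*y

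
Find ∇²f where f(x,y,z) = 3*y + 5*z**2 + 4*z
10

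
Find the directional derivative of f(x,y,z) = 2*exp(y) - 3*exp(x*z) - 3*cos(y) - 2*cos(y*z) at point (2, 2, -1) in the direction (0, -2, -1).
2*sqrt(5)*(-2*exp(4) - 3*exp(2)*sin(2) + 3)*exp(-2)/5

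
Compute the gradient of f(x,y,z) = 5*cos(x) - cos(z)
(-5*sin(x), 0, sin(z))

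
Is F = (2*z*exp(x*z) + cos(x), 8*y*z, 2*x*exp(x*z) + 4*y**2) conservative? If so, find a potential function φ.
Yes, F is conservative. φ = 4*y**2*z + 2*exp(x*z) + sin(x)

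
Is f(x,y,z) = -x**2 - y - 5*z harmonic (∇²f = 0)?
No, ∇²f = -2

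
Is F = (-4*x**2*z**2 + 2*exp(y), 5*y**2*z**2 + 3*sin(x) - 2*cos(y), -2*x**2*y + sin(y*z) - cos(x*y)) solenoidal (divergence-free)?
No, ∇·F = -8*x*z**2 + 10*y*z**2 + y*cos(y*z) + 2*sin(y)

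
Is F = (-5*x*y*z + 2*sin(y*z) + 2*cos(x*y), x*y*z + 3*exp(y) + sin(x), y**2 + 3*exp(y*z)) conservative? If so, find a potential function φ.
No, ∇×F = (-x*y + 2*y + 3*z*exp(y*z), y*(-5*x + 2*cos(y*z)), 5*x*z + 2*x*sin(x*y) + y*z - 2*z*cos(y*z) + cos(x)) ≠ 0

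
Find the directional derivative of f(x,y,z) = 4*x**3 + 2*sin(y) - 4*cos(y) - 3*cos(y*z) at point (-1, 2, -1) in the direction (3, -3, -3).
sqrt(3)*(-sin(2) - 2*cos(2) + 12)/3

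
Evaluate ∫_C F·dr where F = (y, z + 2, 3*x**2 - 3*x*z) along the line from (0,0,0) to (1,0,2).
-2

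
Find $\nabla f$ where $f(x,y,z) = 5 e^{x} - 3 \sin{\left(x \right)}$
(5*exp(x) - 3*cos(x), 0, 0)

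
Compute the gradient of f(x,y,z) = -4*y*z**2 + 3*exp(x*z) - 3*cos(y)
(3*z*exp(x*z), -4*z**2 + 3*sin(y), 3*x*exp(x*z) - 8*y*z)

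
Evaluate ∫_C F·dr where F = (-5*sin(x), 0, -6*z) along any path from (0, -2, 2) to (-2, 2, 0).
5*cos(2) + 7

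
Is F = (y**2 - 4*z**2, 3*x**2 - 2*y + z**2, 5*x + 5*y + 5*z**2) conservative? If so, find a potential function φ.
No, ∇×F = (5 - 2*z, -8*z - 5, 6*x - 2*y) ≠ 0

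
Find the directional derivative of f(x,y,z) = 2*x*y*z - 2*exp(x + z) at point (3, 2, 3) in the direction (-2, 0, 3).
2*sqrt(13)*(6 - exp(6))/13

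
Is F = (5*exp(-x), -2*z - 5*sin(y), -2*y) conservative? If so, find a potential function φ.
Yes, F is conservative. φ = -2*y*z + 5*cos(y) - 5*exp(-x)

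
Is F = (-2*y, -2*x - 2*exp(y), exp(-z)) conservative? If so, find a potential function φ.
Yes, F is conservative. φ = -2*x*y - 2*exp(y) - exp(-z)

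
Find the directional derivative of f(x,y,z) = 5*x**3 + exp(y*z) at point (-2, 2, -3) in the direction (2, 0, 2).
sqrt(2)*(1 + 30*exp(6))*exp(-6)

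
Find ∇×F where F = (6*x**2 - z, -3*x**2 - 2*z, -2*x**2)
(2, 4*x - 1, -6*x)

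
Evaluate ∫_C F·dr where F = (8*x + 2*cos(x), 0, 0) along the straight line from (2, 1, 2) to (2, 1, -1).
0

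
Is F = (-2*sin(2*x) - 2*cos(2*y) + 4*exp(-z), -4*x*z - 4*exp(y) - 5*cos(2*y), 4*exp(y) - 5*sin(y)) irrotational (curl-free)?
No, ∇×F = (4*x + 4*exp(y) - 5*cos(y), -4*exp(-z), -4*z - 4*sin(2*y))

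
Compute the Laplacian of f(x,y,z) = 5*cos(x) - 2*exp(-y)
-5*cos(x) - 2*exp(-y)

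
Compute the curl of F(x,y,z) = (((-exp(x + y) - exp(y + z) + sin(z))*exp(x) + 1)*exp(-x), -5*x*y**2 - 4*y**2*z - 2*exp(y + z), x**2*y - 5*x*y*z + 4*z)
(x**2 - 5*x*z + 4*y**2 + 2*exp(y + z), -2*x*y + 5*y*z - exp(y + z) + cos(z), -5*y**2 + exp(x + y) + exp(y + z))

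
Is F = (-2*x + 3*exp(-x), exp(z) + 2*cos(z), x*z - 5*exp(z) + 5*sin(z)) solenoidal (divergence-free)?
No, ∇·F = x - 5*exp(z) + 5*cos(z) - 2 - 3*exp(-x)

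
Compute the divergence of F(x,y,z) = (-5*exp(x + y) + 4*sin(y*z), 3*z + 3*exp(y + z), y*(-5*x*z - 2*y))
-5*x*y - 5*exp(x + y) + 3*exp(y + z)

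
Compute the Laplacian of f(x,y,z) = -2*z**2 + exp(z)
exp(z) - 4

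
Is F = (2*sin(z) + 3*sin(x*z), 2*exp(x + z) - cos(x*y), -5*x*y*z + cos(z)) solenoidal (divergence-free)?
No, ∇·F = -5*x*y + x*sin(x*y) + 3*z*cos(x*z) - sin(z)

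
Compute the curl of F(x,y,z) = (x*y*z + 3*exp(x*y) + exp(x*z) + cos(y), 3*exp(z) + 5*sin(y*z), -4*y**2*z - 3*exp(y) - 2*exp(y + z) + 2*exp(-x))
(-8*y*z - 5*y*cos(y*z) - 3*exp(y) - 3*exp(z) - 2*exp(y + z), x*y + x*exp(x*z) + 2*exp(-x), -x*z - 3*x*exp(x*y) + sin(y))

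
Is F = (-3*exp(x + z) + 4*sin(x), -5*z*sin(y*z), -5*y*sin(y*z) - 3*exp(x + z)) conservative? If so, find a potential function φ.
Yes, F is conservative. φ = -3*exp(x + z) - 4*cos(x) + 5*cos(y*z)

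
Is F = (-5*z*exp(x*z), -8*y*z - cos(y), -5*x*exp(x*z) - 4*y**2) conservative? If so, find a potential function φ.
Yes, F is conservative. φ = -4*y**2*z - 5*exp(x*z) - sin(y)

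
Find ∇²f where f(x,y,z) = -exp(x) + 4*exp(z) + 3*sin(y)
-exp(x) + 4*exp(z) - 3*sin(y)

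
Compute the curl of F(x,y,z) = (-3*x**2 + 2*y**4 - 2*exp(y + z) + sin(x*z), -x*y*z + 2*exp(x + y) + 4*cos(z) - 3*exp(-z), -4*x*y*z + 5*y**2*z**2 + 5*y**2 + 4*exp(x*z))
(x*y - 4*x*z + 10*y*z**2 + 10*y + 4*sin(z) - 3*exp(-z), x*cos(x*z) + 4*y*z - 4*z*exp(x*z) - 2*exp(y + z), -8*y**3 - y*z + 2*exp(x + y) + 2*exp(y + z))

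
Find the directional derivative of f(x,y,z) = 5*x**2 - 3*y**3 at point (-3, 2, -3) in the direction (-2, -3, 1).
12*sqrt(14)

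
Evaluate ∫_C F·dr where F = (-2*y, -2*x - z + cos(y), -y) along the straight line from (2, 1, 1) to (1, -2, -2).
-sin(2) - sin(1) + 5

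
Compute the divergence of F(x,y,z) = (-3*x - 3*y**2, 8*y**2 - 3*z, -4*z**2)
16*y - 8*z - 3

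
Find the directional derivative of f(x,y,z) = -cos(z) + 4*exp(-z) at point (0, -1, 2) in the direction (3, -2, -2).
2*sqrt(17)*(-exp(2)*sin(2) + 4)*exp(-2)/17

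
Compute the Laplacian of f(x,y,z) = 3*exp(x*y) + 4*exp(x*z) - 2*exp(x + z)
3*x**2*exp(x*y) + 4*x**2*exp(x*z) + 3*y**2*exp(x*y) + 4*z**2*exp(x*z) - 4*exp(x + z)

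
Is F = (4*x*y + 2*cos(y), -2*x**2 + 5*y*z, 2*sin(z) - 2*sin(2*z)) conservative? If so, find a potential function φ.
No, ∇×F = (-5*y, 0, -8*x + 2*sin(y)) ≠ 0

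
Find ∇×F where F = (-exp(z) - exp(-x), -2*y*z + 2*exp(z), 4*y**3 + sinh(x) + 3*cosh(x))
(12*y**2 + 2*y - 2*exp(z), -exp(z) - 3*sinh(x) - cosh(x), 0)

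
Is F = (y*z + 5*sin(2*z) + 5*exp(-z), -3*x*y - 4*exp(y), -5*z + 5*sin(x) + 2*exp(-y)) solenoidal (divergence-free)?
No, ∇·F = -3*x - 4*exp(y) - 5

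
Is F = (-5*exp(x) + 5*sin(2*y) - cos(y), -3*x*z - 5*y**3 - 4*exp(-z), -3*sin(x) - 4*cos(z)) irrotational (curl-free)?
No, ∇×F = (3*x - 4*exp(-z), 3*cos(x), -3*z - sin(y) - 10*cos(2*y))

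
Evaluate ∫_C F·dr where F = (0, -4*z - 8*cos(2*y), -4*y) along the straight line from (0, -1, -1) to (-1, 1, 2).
-8*sin(2) - 4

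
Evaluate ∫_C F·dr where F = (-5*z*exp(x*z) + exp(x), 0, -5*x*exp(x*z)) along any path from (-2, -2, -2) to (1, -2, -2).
(-6 + exp(3) + 5*exp(6))*exp(-2)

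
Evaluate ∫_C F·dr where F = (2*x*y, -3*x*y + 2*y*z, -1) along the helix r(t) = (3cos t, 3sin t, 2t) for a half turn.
-54 - 11*pi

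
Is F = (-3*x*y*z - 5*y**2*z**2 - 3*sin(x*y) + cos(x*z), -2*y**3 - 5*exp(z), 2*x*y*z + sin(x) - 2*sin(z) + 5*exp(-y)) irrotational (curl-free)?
No, ∇×F = (2*x*z + 5*exp(z) - 5*exp(-y), -3*x*y - x*sin(x*z) - 10*y**2*z - 2*y*z - cos(x), 3*x*z + 3*x*cos(x*y) + 10*y*z**2)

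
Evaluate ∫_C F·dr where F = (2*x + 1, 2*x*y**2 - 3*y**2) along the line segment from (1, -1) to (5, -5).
-160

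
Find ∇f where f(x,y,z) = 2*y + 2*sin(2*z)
(0, 2, 4*cos(2*z))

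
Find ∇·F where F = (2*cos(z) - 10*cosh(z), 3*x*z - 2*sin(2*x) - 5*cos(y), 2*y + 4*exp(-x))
5*sin(y)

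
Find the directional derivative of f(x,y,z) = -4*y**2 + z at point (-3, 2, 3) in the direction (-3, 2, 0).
-32*sqrt(13)/13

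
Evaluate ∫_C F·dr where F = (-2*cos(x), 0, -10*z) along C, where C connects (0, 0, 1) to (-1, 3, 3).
-40 + 2*sin(1)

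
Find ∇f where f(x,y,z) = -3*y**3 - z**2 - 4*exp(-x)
(4*exp(-x), -9*y**2, -2*z)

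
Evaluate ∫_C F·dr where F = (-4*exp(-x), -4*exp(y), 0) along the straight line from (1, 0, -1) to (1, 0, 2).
0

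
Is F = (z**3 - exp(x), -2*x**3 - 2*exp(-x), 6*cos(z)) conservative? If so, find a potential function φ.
No, ∇×F = (0, 3*z**2, -6*x**2 + 2*exp(-x)) ≠ 0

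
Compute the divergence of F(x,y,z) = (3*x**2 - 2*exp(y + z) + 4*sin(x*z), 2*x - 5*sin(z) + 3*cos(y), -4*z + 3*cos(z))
6*x + 4*z*cos(x*z) - 3*sin(y) - 3*sin(z) - 4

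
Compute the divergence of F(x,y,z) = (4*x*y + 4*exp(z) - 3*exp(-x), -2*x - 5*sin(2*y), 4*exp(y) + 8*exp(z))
4*y + 8*exp(z) - 10*cos(2*y) + 3*exp(-x)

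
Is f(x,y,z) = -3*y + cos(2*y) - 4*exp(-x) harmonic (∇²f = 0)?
No, ∇²f = -4*cos(2*y) - 4*exp(-x)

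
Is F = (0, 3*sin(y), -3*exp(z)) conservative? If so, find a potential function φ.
Yes, F is conservative. φ = -3*exp(z) - 3*cos(y)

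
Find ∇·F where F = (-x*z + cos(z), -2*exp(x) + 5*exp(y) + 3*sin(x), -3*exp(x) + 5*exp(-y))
-z + 5*exp(y)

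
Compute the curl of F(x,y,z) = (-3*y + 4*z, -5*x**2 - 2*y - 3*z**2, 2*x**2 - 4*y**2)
(-8*y + 6*z, 4 - 4*x, 3 - 10*x)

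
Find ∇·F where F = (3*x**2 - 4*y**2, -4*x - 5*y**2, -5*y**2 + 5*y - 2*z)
6*x - 10*y - 2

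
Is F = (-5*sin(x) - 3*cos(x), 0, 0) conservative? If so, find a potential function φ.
Yes, F is conservative. φ = -3*sin(x) + 5*cos(x)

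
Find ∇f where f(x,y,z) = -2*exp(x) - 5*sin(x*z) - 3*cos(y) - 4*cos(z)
(-5*z*cos(x*z) - 2*exp(x), 3*sin(y), -5*x*cos(x*z) + 4*sin(z))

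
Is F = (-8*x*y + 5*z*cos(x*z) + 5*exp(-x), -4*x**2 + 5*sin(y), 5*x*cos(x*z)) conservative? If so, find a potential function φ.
Yes, F is conservative. φ = -4*x**2*y + 5*sin(x*z) - 5*cos(y) - 5*exp(-x)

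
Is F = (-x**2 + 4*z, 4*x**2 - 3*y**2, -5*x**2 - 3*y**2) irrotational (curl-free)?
No, ∇×F = (-6*y, 10*x + 4, 8*x)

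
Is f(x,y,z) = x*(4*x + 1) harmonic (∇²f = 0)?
No, ∇²f = 8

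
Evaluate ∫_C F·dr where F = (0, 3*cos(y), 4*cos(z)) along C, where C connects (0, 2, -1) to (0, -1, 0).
-3*sin(2) + sin(1)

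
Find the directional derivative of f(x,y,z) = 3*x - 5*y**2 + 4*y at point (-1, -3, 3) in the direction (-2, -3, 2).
-108*sqrt(17)/17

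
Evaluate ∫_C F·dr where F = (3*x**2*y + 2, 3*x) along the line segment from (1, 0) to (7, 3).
777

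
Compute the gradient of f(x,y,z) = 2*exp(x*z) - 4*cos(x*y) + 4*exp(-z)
(4*y*sin(x*y) + 2*z*exp(x*z), 4*x*sin(x*y), 2*x*exp(x*z) - 4*exp(-z))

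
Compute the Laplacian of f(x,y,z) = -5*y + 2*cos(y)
-2*cos(y)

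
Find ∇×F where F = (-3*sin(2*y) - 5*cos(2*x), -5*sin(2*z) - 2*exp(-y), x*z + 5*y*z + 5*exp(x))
(5*z + 10*cos(2*z), -z - 5*exp(x), 6*cos(2*y))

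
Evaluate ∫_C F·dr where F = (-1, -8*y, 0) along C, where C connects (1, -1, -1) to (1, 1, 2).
0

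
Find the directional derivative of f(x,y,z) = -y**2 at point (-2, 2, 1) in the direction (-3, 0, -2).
0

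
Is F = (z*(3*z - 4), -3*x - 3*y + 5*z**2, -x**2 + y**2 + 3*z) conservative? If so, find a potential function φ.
No, ∇×F = (2*y - 10*z, 2*x + 6*z - 4, -3) ≠ 0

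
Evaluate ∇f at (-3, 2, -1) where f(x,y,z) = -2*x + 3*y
(-2, 3, 0)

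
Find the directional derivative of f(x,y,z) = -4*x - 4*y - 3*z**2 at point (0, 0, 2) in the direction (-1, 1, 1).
-4*sqrt(3)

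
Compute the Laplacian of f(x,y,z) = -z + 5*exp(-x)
5*exp(-x)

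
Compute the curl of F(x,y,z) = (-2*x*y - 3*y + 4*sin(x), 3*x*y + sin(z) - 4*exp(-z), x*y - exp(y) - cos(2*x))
(x - exp(y) - cos(z) - 4*exp(-z), -y - 2*sin(2*x), 2*x + 3*y + 3)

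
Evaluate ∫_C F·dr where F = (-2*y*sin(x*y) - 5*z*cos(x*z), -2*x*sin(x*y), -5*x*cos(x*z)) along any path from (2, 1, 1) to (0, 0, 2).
-2*cos(2) + 2 + 5*sin(2)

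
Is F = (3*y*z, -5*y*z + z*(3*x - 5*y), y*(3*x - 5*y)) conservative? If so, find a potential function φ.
Yes, F is conservative. φ = y*z*(3*x - 5*y)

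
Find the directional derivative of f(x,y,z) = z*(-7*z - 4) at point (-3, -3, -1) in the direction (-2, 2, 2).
10*sqrt(3)/3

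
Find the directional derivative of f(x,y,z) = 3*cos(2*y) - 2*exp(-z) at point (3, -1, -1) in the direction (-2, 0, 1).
2*sqrt(5)*E/5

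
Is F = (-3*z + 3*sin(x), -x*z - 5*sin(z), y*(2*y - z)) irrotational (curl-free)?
No, ∇×F = (x + 4*y - z + 5*cos(z), -3, -z)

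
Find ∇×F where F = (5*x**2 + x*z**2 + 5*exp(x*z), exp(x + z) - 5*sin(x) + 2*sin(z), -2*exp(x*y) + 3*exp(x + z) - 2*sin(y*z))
(-2*x*exp(x*y) - 2*z*cos(y*z) - exp(x + z) - 2*cos(z), 2*x*z + 5*x*exp(x*z) + 2*y*exp(x*y) - 3*exp(x + z), exp(x + z) - 5*cos(x))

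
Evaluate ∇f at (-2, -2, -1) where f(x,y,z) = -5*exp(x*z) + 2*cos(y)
(5*exp(2), 2*sin(2), 10*exp(2))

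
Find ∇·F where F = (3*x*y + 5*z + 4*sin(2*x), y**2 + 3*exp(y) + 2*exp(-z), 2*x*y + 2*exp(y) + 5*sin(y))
5*y + 3*exp(y) + 8*cos(2*x)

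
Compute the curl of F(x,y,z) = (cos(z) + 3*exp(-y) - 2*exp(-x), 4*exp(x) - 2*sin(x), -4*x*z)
(0, 4*z - sin(z), 4*exp(x) - 2*cos(x) + 3*exp(-y))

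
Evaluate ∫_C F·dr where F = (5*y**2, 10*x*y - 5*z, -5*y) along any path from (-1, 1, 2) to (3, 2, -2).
95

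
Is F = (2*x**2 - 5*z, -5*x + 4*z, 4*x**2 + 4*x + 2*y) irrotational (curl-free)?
No, ∇×F = (-2, -8*x - 9, -5)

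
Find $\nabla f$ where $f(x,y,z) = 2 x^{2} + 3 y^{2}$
(4*x, 6*y, 0)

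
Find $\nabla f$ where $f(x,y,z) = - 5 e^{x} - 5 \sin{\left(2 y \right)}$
(-5*exp(x), -10*cos(2*y), 0)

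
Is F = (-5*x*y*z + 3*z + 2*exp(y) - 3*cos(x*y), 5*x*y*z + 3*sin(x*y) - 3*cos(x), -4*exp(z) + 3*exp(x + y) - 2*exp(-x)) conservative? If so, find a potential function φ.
No, ∇×F = (-5*x*y + 3*exp(x + y), -5*x*y - 3*exp(x + y) + 3 - 2*exp(-x), 5*x*z - 3*x*sin(x*y) + 5*y*z + 3*y*cos(x*y) - 2*exp(y) + 3*sin(x)) ≠ 0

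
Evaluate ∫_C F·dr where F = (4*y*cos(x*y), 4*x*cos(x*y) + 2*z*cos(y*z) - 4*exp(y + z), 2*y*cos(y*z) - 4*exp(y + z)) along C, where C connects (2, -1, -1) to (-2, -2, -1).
4*sin(4) - 2*sin(1) - 4*exp(-3) + 4*exp(-2) + 6*sin(2)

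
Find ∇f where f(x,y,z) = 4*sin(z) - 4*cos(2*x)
(8*sin(2*x), 0, 4*cos(z))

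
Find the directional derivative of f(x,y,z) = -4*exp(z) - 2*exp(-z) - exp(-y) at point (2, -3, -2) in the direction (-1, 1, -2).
sqrt(6)*(-4*exp(4) + 8 + exp(5))*exp(-2)/6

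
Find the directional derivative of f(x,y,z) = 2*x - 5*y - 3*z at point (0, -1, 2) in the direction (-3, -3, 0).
3*sqrt(2)/2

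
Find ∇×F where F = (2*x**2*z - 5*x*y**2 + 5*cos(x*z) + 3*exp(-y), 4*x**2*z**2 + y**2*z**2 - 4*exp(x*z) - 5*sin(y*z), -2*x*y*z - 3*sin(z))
(-8*x**2*z - 2*x*z + 4*x*exp(x*z) - 2*y**2*z + 5*y*cos(y*z), 2*x**2 - 5*x*sin(x*z) + 2*y*z, 10*x*y + 8*x*z**2 - 4*z*exp(x*z) + 3*exp(-y))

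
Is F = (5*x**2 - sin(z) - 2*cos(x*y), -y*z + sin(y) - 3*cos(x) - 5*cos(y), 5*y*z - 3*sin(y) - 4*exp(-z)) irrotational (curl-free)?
No, ∇×F = (y + 5*z - 3*cos(y), -cos(z), -2*x*sin(x*y) + 3*sin(x))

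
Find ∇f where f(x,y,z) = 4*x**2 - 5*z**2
(8*x, 0, -10*z)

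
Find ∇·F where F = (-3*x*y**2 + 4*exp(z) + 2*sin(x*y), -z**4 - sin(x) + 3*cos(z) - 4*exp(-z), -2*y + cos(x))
y*(-3*y + 2*cos(x*y))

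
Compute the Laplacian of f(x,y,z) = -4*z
0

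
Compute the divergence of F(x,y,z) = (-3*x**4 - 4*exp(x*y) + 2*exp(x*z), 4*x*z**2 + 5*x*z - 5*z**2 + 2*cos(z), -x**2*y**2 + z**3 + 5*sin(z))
-12*x**3 - 4*y*exp(x*y) + 3*z**2 + 2*z*exp(x*z) + 5*cos(z)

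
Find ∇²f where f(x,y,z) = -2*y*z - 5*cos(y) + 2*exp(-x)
5*cos(y) + 2*exp(-x)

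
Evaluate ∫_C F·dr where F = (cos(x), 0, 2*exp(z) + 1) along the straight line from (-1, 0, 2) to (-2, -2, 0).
-2*exp(2) - sin(2) + sin(1)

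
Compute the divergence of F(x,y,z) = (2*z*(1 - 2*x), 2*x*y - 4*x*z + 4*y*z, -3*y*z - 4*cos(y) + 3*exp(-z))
2*x - 3*y - 3*exp(-z)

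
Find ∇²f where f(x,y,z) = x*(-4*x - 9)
-8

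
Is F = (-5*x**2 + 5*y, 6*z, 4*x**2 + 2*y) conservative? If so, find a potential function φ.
No, ∇×F = (-4, -8*x, -5) ≠ 0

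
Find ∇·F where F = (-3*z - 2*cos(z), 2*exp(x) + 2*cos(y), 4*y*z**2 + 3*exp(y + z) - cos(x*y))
8*y*z + 3*exp(y + z) - 2*sin(y)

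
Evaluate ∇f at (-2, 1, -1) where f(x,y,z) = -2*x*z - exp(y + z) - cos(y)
(2, -1 + sin(1), 3)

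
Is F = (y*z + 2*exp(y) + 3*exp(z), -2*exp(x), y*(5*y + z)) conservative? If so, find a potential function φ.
No, ∇×F = (10*y + z, y + 3*exp(z), -z - 2*exp(x) - 2*exp(y)) ≠ 0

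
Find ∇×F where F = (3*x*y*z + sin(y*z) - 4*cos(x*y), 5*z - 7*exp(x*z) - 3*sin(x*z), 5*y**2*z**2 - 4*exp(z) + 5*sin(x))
(7*x*exp(x*z) + 3*x*cos(x*z) + 10*y*z**2 - 5, 3*x*y + y*cos(y*z) - 5*cos(x), -3*x*z - 4*x*sin(x*y) - 7*z*exp(x*z) - 3*z*cos(x*z) - z*cos(y*z))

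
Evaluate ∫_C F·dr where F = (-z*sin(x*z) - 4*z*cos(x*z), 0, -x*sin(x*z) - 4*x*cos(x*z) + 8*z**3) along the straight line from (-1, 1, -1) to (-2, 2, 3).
4*sin(6) - cos(1) + cos(6) + 4*sin(1) + 160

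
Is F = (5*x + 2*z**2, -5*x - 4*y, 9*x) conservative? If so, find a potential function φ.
No, ∇×F = (0, 4*z - 9, -5) ≠ 0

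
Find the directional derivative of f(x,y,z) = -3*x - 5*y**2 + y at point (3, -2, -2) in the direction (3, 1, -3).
12*sqrt(19)/19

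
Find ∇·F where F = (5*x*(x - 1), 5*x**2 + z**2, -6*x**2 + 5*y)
10*x - 5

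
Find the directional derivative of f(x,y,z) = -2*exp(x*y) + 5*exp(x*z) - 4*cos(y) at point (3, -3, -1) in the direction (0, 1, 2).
2*sqrt(5)*(-2*exp(9)*sin(3) - 3 + 15*exp(6))*exp(-9)/5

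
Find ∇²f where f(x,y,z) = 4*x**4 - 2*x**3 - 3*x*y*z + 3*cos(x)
48*x**2 - 12*x - 3*cos(x)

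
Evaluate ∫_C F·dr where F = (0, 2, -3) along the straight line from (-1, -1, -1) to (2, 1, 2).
-5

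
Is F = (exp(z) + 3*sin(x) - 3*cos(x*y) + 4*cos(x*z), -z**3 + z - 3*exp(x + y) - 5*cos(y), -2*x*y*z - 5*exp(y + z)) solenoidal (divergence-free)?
No, ∇·F = -2*x*y + 3*y*sin(x*y) - 4*z*sin(x*z) - 3*exp(x + y) - 5*exp(y + z) + 5*sin(y) + 3*cos(x)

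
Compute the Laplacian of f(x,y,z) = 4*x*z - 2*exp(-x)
-2*exp(-x)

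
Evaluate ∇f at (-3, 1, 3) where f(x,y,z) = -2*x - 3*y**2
(-2, -6, 0)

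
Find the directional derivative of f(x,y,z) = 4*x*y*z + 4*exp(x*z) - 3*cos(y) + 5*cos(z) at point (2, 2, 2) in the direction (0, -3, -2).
sqrt(13)*(-16*exp(4) - 80 + sin(2))/13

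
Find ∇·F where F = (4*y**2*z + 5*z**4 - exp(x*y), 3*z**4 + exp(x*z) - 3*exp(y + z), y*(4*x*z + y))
4*x*y - y*exp(x*y) - 3*exp(y + z)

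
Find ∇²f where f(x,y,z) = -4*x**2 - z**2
-10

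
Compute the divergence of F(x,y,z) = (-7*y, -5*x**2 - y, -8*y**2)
-1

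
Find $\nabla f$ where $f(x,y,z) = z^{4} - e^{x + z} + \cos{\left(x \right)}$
(-exp(x + z) - sin(x), 0, 4*z**3 - exp(x + z))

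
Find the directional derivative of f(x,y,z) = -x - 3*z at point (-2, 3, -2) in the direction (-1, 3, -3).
10*sqrt(19)/19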